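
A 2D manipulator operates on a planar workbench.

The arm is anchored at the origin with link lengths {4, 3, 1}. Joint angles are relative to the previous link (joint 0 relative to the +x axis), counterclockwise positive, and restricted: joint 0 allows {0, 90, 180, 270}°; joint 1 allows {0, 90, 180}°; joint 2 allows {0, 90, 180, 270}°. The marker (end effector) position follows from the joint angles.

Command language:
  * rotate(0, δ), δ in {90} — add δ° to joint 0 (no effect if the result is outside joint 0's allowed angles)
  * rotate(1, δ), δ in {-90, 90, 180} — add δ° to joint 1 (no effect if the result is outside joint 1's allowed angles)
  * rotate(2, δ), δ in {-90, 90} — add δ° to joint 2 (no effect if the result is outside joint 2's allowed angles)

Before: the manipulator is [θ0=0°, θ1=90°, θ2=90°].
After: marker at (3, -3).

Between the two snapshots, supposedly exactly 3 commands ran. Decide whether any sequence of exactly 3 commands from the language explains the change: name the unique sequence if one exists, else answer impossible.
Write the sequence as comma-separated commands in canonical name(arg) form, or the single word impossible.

rotate(0, 90), rotate(0, 90), rotate(0, 90)

initial: [θ0=0°, θ1=90°, θ2=90°]
t=1 rotate(0, 90) ⇒ [θ0=90°, θ1=90°, θ2=90°]
t=2 rotate(0, 90) ⇒ [θ0=180°, θ1=90°, θ2=90°]
t=3 rotate(0, 90) ⇒ [θ0=270°, θ1=90°, θ2=90°]
no other 3-command option fits: unique.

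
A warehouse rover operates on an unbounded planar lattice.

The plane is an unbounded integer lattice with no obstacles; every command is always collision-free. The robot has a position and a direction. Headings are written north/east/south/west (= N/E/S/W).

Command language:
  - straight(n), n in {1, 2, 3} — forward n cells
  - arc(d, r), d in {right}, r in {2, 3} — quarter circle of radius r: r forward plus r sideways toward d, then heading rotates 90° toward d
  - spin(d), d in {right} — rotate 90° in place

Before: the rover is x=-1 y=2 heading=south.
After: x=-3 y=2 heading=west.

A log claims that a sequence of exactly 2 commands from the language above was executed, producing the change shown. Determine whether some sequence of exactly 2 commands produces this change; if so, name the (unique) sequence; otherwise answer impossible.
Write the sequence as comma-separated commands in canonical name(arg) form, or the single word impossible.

key: position moved to (-3,2) AND the heading swung to W — translation plus rotation needed
t0: x=-1 y=2 heading=south
1. spin(right) → x=-1 y=2 heading=west
2. straight(2) → x=-3 y=2 heading=west
no rival 2-sequence matches.

spin(right), straight(2)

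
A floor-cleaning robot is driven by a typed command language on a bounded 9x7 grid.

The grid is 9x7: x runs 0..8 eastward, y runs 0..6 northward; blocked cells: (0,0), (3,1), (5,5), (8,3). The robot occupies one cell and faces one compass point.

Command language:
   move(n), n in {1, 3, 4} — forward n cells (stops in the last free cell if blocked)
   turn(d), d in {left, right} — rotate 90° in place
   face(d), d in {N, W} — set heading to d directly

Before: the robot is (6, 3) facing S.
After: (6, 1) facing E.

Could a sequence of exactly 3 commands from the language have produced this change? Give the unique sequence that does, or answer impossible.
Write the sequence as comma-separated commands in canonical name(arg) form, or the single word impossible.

key: position moved to (6,1) AND the heading swung to E — translation plus rotation needed
t0: (6, 3) facing S
step 1 (move(1)): (6, 2) facing S
step 2 (move(1)): (6, 1) facing S
step 3 (turn(left)): (6, 1) facing E
no other 3-command option fits: unique.

move(1), move(1), turn(left)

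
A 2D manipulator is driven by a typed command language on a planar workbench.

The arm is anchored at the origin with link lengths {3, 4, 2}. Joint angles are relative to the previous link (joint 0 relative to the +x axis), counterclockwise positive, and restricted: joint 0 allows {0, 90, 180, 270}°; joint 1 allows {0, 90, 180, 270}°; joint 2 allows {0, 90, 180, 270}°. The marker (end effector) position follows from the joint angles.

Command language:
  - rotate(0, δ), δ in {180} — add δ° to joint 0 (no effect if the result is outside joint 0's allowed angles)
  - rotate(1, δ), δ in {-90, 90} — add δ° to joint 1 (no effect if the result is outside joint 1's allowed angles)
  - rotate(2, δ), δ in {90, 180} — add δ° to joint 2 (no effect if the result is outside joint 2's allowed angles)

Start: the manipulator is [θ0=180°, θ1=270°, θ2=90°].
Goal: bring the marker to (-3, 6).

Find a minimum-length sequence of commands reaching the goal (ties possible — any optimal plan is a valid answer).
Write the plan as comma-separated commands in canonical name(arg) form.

begin: [θ0=180°, θ1=270°, θ2=90°]
1. rotate(2, 180) → [θ0=180°, θ1=270°, θ2=270°]
2. rotate(2, 90) → [θ0=180°, θ1=270°, θ2=0°]
no 1-step plan works, so 2 is optimal.

rotate(2, 180), rotate(2, 90)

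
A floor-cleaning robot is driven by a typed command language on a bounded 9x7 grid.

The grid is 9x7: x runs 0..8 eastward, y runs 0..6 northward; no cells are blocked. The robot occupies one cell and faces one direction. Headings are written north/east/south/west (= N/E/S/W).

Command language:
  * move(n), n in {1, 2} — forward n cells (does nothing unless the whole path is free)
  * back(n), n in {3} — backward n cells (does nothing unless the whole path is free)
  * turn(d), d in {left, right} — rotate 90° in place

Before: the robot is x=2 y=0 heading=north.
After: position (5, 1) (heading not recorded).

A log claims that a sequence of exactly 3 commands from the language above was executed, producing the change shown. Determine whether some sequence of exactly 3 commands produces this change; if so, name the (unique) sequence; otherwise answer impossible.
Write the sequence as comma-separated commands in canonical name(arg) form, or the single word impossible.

key: running back(3) before move(1) would end elsewhere — order is forced
from: x=2 y=0 heading=north
step 1 (move(1)): x=2 y=1 heading=north
step 2 (turn(left)): x=2 y=1 heading=west
step 3 (back(3)): x=5 y=1 heading=west
no rival 3-sequence matches.

move(1), turn(left), back(3)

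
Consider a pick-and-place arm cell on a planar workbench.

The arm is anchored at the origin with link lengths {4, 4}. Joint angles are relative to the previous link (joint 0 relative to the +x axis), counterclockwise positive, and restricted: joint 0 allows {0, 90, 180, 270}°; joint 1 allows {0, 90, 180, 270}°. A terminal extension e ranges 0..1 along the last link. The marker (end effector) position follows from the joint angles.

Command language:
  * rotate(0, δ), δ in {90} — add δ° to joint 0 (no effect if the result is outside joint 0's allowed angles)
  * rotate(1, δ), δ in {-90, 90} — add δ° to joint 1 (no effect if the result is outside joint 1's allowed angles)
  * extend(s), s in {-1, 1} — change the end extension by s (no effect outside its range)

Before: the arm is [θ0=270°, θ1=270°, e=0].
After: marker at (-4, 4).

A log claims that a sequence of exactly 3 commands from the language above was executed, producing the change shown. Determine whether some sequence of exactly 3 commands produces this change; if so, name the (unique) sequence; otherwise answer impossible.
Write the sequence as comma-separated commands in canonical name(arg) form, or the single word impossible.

rotate(0, 90), rotate(0, 90), rotate(0, 90)

initial: [θ0=270°, θ1=270°, e=0]
1. rotate(0, 90) → [θ0=0°, θ1=270°, e=0]
2. rotate(0, 90) → [θ0=90°, θ1=270°, e=0]
3. rotate(0, 90) → [θ0=180°, θ1=270°, e=0]
all 125 alternatives checked — unique.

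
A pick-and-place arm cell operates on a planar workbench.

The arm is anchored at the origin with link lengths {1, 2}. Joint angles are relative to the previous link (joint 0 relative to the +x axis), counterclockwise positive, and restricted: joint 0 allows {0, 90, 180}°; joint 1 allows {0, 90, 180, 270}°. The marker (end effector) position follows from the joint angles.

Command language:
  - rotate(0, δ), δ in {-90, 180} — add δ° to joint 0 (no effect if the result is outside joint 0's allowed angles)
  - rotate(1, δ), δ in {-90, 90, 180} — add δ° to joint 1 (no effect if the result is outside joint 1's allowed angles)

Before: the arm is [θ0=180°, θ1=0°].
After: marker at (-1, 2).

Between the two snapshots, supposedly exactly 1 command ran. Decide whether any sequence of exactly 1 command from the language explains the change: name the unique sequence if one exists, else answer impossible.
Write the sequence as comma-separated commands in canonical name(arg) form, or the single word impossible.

rotate(1, -90)

begin: [θ0=180°, θ1=0°]
step 1 (rotate(1, -90)): [θ0=180°, θ1=270°]
uniquely the one of 5 1-step routes that fits.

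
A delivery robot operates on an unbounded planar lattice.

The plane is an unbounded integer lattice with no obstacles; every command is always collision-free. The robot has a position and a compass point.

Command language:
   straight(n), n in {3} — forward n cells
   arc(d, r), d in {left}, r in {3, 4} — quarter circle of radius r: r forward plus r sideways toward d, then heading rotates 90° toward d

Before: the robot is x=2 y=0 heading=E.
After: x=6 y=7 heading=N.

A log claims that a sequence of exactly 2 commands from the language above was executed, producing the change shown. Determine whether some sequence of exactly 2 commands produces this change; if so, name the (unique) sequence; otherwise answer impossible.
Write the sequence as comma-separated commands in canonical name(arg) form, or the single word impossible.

key: cell and facing (now N) both changed — the 2 commands mix motion and turning
t0: x=2 y=0 heading=E
t=1 arc(left, 4) ⇒ x=6 y=4 heading=N
t=2 straight(3) ⇒ x=6 y=7 heading=N
no rival 2-sequence matches.

arc(left, 4), straight(3)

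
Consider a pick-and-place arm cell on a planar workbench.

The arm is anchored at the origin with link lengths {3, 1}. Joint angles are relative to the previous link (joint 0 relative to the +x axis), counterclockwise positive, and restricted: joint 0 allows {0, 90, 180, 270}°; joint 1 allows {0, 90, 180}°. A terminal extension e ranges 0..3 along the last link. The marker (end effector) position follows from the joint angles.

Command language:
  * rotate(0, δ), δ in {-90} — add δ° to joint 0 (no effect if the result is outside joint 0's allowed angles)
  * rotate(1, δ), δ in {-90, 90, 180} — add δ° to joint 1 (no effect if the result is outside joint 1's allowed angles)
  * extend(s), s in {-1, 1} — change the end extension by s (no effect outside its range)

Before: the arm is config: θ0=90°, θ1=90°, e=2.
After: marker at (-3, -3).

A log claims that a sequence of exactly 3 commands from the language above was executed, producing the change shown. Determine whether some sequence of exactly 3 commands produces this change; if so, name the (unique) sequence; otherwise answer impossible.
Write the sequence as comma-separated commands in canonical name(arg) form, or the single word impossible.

begin: config: θ0=90°, θ1=90°, e=2
step 1 (rotate(0, -90)): config: θ0=0°, θ1=90°, e=2
step 2 (rotate(0, -90)): config: θ0=270°, θ1=90°, e=2
step 3 (rotate(0, -90)): config: θ0=180°, θ1=90°, e=2
no other 3-command option fits: unique.

rotate(0, -90), rotate(0, -90), rotate(0, -90)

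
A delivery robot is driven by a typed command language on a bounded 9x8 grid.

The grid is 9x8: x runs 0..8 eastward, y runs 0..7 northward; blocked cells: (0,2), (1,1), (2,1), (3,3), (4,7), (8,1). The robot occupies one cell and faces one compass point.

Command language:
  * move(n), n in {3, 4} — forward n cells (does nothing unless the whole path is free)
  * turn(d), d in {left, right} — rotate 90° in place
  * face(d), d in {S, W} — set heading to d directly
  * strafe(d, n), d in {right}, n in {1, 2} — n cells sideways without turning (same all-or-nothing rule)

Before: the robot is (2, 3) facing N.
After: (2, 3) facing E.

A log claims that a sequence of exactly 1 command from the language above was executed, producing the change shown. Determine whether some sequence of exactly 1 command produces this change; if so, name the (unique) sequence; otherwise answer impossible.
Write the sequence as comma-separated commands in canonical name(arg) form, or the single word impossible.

key: (2,3) unchanged — the single command moves nothing
start: (2, 3) facing N
step 1 (turn(right)): (2, 3) facing E
no other 1-command option fits: unique.

turn(right)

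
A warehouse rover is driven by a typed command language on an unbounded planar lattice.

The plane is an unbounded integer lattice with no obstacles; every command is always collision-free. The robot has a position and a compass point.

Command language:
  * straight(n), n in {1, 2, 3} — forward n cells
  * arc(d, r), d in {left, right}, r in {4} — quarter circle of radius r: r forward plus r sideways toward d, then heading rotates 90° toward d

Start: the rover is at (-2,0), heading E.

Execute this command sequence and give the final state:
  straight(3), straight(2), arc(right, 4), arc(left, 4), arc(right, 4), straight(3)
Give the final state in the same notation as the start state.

at (15,-15), heading S

start: at (-2,0), heading E
step 1 (straight(3)): at (1,0), heading E
step 2 (straight(2)): at (3,0), heading E
step 3 (arc(right, 4)): at (7,-4), heading S
step 4 (arc(left, 4)): at (11,-8), heading E
step 5 (arc(right, 4)): at (15,-12), heading S
step 6 (straight(3)): at (15,-15), heading S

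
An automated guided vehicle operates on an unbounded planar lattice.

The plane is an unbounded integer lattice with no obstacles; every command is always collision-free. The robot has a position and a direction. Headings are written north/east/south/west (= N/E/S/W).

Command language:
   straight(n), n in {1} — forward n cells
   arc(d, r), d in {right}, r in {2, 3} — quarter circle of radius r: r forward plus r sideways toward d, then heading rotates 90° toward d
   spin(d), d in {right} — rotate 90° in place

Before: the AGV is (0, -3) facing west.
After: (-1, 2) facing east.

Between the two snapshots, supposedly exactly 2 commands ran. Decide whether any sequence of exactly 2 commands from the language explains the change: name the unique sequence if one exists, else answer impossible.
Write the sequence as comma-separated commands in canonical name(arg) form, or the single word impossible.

key: order matters: swapping arc(right, 3) and arc(right, 2) lands elsewhere
start: (0, -3) facing west
[1] after arc(right, 3): (-3, 0) facing north
[2] after arc(right, 2): (-1, 2) facing east
no rival 2-sequence matches.

arc(right, 3), arc(right, 2)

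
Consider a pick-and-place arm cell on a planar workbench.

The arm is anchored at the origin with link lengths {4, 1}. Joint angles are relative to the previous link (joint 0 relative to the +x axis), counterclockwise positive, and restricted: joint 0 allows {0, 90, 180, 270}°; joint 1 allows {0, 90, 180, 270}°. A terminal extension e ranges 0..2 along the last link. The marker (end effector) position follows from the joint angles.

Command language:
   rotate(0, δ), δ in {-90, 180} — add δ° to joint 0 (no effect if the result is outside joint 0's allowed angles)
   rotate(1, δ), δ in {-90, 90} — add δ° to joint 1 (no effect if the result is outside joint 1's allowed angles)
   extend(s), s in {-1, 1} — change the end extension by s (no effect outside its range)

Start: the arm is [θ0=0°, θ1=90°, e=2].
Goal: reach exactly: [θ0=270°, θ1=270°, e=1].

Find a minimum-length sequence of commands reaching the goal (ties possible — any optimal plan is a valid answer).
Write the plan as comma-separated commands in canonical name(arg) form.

rotate(1, 90), rotate(1, 90), rotate(0, -90), extend(-1)

from: [θ0=0°, θ1=90°, e=2]
step 1 (rotate(1, 90)): [θ0=0°, θ1=180°, e=2]
step 2 (rotate(1, 90)): [θ0=0°, θ1=270°, e=2]
step 3 (rotate(0, -90)): [θ0=270°, θ1=270°, e=2]
step 4 (extend(-1)): [θ0=270°, θ1=270°, e=1]
nothing shorter than 4 reaches the goal.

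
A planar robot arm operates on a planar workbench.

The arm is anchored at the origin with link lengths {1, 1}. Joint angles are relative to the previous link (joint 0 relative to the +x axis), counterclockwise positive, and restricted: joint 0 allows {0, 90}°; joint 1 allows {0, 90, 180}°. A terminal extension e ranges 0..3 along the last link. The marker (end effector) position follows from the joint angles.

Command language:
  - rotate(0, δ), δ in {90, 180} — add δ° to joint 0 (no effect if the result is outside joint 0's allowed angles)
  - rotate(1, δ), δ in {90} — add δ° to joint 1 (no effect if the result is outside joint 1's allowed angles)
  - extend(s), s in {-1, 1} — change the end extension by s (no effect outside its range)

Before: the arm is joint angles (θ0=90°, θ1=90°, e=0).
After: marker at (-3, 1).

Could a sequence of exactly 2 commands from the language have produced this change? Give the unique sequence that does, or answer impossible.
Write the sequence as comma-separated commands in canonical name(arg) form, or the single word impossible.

extend(1), extend(1)

start: joint angles (θ0=90°, θ1=90°, e=0)
[1] after extend(1): joint angles (θ0=90°, θ1=90°, e=1)
[2] after extend(1): joint angles (θ0=90°, θ1=90°, e=2)
uniquely the one of 25 2-step routes that fits.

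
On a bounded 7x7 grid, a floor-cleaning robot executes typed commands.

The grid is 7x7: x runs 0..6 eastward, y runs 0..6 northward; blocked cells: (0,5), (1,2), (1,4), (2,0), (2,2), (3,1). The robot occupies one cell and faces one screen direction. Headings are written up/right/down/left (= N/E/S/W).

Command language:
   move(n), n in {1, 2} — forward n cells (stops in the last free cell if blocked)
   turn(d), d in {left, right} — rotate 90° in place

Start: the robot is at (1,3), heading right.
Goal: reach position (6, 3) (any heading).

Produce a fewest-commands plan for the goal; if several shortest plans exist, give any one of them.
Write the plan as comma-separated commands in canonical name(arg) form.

move(2), move(2), move(2)

start: at (1,3), heading right
1. move(2) → at (3,3), heading right
2. move(2) → at (5,3), heading right
3. move(2) → at (6,3), heading right
minimal: 3 command(s), checked below 3.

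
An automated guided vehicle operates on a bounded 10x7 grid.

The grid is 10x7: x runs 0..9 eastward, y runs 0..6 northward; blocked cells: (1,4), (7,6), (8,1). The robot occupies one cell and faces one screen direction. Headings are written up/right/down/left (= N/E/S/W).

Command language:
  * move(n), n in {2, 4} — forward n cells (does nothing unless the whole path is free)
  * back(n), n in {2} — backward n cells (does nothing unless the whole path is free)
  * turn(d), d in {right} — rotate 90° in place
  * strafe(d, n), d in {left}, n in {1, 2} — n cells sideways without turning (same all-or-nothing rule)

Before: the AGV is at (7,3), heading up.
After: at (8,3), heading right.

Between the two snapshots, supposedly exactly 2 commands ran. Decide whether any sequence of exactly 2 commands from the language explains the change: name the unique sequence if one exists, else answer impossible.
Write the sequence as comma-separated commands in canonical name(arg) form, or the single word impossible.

impossible

checked all 2-command options: none fits.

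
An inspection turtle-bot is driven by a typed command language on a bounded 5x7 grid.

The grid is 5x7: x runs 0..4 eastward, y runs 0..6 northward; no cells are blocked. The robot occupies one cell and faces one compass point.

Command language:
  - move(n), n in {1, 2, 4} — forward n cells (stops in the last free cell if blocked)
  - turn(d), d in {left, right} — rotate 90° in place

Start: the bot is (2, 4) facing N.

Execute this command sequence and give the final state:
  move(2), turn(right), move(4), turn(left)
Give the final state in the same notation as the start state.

initial: (2, 4) facing N
[1] after move(2): (2, 6) facing N
[2] after turn(right): (2, 6) facing E
[3] after move(4): (4, 6) facing E
[4] after turn(left): (4, 6) facing N

(4, 6) facing N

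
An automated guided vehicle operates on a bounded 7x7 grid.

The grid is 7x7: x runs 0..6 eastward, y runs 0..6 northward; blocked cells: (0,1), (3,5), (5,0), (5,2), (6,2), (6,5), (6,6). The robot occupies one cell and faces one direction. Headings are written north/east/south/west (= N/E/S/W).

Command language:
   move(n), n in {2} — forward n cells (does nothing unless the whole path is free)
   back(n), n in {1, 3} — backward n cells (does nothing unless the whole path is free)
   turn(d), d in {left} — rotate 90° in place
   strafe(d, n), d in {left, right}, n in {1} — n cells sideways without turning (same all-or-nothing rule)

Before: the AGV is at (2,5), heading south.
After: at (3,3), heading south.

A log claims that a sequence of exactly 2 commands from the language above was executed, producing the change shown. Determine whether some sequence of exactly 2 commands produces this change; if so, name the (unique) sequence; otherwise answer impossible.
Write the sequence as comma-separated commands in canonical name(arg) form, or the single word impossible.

key: running strafe(left, 1) before move(2) would end elsewhere — order is forced
initial: at (2,5), heading south
1. move(2) → at (2,3), heading south
2. strafe(left, 1) → at (3,3), heading south
no rival 2-sequence matches.

move(2), strafe(left, 1)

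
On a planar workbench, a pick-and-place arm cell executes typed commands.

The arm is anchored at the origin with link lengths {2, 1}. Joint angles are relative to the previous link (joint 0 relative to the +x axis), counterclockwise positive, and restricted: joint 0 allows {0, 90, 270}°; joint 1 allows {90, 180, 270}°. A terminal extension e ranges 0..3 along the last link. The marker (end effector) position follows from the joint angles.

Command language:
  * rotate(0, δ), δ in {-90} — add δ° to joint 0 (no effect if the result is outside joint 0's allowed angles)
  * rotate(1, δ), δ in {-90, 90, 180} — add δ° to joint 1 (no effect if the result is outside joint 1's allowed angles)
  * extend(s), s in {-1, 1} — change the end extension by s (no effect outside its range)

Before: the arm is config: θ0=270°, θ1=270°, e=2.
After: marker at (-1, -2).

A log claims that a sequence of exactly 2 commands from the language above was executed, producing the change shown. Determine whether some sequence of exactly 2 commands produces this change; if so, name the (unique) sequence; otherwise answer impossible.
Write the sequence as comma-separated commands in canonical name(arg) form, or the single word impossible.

begin: config: θ0=270°, θ1=270°, e=2
[1] after extend(-1): config: θ0=270°, θ1=270°, e=1
[2] after extend(-1): config: θ0=270°, θ1=270°, e=0
uniquely the one of 36 2-step routes that fits.

extend(-1), extend(-1)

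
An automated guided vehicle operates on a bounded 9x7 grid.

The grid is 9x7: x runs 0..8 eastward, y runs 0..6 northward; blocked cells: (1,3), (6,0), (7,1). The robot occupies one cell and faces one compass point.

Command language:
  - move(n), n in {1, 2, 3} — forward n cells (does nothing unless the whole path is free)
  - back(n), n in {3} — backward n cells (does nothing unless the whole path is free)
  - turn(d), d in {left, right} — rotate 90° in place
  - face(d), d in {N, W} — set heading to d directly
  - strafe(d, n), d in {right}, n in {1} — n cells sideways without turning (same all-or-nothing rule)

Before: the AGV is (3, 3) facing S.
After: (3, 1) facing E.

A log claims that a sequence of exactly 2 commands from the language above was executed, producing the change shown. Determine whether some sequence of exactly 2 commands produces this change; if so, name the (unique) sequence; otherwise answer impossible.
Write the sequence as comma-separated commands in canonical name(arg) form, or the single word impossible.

key: order matters: swapping move(2) and turn(left) lands elsewhere
start: (3, 3) facing S
1. move(2) → (3, 1) facing S
2. turn(left) → (3, 1) facing E
no rival 2-sequence matches.

move(2), turn(left)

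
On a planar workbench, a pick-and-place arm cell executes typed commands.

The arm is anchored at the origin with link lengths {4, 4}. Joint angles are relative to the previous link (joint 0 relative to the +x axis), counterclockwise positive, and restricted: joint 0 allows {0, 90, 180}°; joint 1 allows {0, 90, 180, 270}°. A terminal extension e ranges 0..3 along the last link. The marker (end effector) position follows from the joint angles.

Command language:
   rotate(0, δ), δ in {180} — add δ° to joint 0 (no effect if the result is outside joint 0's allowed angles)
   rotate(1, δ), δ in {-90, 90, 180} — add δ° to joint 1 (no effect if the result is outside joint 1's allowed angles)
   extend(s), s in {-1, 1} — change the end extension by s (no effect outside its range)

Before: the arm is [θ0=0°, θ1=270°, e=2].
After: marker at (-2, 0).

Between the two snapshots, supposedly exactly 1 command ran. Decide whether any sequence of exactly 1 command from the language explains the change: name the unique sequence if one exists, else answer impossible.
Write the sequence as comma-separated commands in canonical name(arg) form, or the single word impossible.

begin: [θ0=0°, θ1=270°, e=2]
[1] after rotate(1, -90): [θ0=0°, θ1=180°, e=2]
no rival 1-sequence matches.

rotate(1, -90)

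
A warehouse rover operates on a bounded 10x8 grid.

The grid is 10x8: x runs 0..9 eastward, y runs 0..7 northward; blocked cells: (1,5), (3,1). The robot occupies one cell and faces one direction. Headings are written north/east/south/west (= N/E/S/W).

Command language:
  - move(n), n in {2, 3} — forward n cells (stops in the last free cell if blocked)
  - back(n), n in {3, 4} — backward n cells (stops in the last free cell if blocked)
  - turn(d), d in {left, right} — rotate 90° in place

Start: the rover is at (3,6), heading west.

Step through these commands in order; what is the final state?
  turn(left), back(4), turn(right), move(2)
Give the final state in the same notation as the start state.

at (1,7), heading west

begin: at (3,6), heading west
step 1 (turn(left)): at (3,6), heading south
step 2 (back(4)): at (3,7), heading south
step 3 (turn(right)): at (3,7), heading west
step 4 (move(2)): at (1,7), heading west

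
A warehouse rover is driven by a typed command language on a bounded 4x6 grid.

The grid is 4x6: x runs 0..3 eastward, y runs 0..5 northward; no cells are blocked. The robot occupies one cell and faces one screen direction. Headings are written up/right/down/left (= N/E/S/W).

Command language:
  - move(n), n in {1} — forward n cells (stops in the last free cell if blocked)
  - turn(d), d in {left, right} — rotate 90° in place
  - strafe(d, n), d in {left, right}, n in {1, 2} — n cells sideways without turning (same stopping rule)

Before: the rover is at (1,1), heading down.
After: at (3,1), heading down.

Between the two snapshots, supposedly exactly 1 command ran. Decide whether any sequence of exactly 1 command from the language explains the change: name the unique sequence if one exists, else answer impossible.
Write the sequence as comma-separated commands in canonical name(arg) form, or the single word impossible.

key: still facing S — the one step turns nothing
t0: at (1,1), heading down
1. strafe(left, 2) → at (3,1), heading down
uniquely the one of 7 1-step routes that fits.

strafe(left, 2)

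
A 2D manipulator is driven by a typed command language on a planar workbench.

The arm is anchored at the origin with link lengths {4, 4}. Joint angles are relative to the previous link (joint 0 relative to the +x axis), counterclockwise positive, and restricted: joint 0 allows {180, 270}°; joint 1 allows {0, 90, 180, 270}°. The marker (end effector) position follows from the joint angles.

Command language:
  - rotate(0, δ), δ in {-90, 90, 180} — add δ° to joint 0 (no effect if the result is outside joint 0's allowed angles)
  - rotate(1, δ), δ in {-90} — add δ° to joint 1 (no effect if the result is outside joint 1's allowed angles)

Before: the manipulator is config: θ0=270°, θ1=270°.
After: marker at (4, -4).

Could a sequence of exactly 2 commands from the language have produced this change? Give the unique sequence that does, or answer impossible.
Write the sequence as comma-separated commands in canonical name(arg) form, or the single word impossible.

initial: config: θ0=270°, θ1=270°
1. rotate(1, -90) → config: θ0=270°, θ1=180°
2. rotate(1, -90) → config: θ0=270°, θ1=90°
all 16 alternatives checked — unique.

rotate(1, -90), rotate(1, -90)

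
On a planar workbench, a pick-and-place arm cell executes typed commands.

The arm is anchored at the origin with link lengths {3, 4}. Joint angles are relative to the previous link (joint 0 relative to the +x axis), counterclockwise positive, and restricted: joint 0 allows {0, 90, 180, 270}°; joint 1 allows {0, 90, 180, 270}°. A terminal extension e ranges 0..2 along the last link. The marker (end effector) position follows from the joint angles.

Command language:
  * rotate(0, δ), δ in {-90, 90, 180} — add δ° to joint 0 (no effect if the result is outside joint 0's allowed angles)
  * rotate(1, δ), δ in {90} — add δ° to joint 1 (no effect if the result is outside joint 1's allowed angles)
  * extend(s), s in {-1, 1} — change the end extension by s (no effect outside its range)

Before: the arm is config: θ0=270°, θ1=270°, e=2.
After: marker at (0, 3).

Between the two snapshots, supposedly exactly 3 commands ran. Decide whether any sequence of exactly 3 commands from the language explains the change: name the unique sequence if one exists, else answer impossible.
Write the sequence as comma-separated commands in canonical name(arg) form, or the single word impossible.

t0: config: θ0=270°, θ1=270°, e=2
t=1 rotate(1, 90) ⇒ config: θ0=270°, θ1=0°, e=2
t=2 rotate(1, 90) ⇒ config: θ0=270°, θ1=90°, e=2
t=3 rotate(1, 90) ⇒ config: θ0=270°, θ1=180°, e=2
uniquely the one of 216 3-step routes that fits.

rotate(1, 90), rotate(1, 90), rotate(1, 90)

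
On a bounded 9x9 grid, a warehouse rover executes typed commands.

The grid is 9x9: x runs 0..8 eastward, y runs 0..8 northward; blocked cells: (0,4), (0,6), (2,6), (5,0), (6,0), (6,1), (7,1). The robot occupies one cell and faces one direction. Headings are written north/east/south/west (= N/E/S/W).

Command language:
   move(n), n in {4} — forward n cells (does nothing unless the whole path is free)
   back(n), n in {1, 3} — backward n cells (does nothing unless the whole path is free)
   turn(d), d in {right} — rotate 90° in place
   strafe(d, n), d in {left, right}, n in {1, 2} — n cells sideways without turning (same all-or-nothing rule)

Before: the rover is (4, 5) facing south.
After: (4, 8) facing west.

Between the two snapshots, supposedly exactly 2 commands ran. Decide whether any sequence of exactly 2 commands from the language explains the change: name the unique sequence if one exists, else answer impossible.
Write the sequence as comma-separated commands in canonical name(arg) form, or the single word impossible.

key: running turn(right) before back(3) would end elsewhere — order is forced
from: (4, 5) facing south
1. back(3) → (4, 8) facing south
2. turn(right) → (4, 8) facing west
all 64 alternatives checked — unique.

back(3), turn(right)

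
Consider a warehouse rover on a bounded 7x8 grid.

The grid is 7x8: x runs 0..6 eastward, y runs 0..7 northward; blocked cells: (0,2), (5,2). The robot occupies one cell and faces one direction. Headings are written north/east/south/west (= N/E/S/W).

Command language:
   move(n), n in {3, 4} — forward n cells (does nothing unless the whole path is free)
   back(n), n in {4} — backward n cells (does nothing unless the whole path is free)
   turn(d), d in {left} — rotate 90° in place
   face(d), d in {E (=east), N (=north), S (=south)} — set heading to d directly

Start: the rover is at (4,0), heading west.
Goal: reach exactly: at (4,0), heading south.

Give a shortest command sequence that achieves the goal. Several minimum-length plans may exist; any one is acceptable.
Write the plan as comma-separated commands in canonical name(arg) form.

turn(left)

initial: at (4,0), heading west
[1] after turn(left): at (4,0), heading south
minimal: 1 command(s), checked below 1.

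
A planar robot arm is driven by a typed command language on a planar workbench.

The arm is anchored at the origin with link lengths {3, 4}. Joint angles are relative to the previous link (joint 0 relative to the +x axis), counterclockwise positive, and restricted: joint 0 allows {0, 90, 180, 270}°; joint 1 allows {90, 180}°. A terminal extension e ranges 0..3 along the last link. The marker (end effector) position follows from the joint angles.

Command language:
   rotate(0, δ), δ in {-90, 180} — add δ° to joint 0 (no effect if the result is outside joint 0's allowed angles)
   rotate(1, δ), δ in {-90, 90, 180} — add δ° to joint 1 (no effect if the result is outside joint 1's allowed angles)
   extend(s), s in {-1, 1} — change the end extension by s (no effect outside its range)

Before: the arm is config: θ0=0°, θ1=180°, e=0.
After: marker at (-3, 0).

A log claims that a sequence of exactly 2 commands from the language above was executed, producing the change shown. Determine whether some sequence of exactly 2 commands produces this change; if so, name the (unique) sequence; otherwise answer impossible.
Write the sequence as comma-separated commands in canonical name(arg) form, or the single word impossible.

extend(1), extend(1)

t0: config: θ0=0°, θ1=180°, e=0
step 1 (extend(1)): config: θ0=0°, θ1=180°, e=1
step 2 (extend(1)): config: θ0=0°, θ1=180°, e=2
no rival 2-sequence matches.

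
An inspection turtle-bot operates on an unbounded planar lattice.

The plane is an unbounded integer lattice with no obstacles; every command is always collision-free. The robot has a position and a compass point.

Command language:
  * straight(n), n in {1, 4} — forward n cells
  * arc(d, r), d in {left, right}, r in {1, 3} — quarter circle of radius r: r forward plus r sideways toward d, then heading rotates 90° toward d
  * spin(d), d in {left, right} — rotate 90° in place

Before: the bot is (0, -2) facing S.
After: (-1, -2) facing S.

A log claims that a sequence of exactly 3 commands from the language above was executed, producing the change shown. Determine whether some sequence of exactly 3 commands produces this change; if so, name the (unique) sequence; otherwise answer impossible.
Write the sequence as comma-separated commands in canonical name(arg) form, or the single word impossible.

spin(right), straight(1), spin(left)

key: heading stays S — rotations cancel among the 3 commands
start: (0, -2) facing S
t=1 spin(right) ⇒ (0, -2) facing W
t=2 straight(1) ⇒ (-1, -2) facing W
t=3 spin(left) ⇒ (-1, -2) facing S
no rival 3-sequence matches.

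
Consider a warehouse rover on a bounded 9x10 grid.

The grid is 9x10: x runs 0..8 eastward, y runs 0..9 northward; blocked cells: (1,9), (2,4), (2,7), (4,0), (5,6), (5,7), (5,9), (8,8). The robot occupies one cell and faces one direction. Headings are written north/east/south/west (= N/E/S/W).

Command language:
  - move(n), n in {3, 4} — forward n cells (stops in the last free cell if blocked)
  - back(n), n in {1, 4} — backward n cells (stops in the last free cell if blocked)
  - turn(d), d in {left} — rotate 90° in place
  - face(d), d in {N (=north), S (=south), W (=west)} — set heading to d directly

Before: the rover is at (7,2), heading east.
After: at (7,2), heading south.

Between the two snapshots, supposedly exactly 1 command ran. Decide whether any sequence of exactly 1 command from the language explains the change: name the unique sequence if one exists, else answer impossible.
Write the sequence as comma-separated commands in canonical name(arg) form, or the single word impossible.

face(S)

key: (7,2) unchanged — the single command moves nothing
initial: at (7,2), heading east
t=1 face(S) ⇒ at (7,2), heading south
uniquely the one of 8 1-step routes that fits.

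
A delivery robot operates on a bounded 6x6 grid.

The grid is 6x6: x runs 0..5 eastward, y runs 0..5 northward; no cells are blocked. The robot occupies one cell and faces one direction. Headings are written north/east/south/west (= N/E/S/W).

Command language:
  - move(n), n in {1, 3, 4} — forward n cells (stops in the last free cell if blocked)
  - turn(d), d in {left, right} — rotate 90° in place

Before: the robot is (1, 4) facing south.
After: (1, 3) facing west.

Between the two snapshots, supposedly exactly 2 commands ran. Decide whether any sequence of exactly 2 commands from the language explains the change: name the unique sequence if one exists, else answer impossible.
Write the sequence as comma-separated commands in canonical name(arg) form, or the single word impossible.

key: cell and facing (now W) both changed — the 2 commands mix motion and turning
begin: (1, 4) facing south
1. move(1) → (1, 3) facing south
2. turn(right) → (1, 3) facing west
uniquely the one of 25 2-step routes that fits.

move(1), turn(right)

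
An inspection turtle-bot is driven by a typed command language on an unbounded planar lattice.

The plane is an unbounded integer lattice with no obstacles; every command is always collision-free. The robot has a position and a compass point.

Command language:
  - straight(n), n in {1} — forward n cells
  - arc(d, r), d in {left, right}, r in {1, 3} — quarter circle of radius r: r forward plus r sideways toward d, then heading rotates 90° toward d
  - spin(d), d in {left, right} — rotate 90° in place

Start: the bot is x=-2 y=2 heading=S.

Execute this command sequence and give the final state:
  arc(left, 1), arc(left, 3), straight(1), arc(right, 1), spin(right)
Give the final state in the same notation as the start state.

x=3 y=6 heading=S

t0: x=-2 y=2 heading=S
1. arc(left, 1) → x=-1 y=1 heading=E
2. arc(left, 3) → x=2 y=4 heading=N
3. straight(1) → x=2 y=5 heading=N
4. arc(right, 1) → x=3 y=6 heading=E
5. spin(right) → x=3 y=6 heading=S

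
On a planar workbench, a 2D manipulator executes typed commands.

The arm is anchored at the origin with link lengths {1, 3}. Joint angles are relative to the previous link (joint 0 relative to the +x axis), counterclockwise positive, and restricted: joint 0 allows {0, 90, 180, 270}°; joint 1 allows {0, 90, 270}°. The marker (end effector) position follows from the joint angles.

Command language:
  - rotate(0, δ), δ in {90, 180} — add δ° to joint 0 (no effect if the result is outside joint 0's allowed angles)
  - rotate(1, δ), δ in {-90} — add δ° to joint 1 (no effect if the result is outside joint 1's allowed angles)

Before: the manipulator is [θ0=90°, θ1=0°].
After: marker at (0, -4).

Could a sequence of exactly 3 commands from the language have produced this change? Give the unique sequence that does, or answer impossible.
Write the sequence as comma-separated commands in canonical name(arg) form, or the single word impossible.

rotate(0, 180), rotate(0, 180), rotate(0, 180)

begin: [θ0=90°, θ1=0°]
t=1 rotate(0, 180) ⇒ [θ0=270°, θ1=0°]
t=2 rotate(0, 180) ⇒ [θ0=90°, θ1=0°]
t=3 rotate(0, 180) ⇒ [θ0=270°, θ1=0°]
no other 3-command option fits: unique.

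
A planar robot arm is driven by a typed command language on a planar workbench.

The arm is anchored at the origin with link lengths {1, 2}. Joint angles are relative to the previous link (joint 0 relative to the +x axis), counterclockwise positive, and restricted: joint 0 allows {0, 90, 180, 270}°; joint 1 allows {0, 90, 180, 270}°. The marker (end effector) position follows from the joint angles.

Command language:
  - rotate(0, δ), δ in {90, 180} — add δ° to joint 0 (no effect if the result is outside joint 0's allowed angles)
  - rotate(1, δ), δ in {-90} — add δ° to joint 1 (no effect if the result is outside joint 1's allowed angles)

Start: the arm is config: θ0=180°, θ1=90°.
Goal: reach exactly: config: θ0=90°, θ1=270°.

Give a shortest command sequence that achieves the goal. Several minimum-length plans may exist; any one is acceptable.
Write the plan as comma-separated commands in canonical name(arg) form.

start: config: θ0=180°, θ1=90°
step 1 (rotate(0, 180)): config: θ0=0°, θ1=90°
step 2 (rotate(1, -90)): config: θ0=0°, θ1=0°
step 3 (rotate(1, -90)): config: θ0=0°, θ1=270°
step 4 (rotate(0, 90)): config: θ0=90°, θ1=270°
minimal: 4 command(s), checked below 4.

rotate(0, 180), rotate(1, -90), rotate(1, -90), rotate(0, 90)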